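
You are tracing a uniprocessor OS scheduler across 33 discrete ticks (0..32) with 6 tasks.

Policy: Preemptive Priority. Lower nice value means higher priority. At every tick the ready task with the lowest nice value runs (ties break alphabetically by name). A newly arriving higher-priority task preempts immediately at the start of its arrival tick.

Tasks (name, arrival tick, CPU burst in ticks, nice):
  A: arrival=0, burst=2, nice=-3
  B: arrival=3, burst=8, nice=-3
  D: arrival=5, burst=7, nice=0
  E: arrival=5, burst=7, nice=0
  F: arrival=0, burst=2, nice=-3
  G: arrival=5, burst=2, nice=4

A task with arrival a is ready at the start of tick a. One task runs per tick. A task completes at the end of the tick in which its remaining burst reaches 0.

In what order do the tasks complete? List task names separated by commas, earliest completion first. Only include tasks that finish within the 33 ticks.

t=0: ready={A,F} → run A
t=1: ready={A,F} → run A
t=2: ready={F} → run F
t=3: ready={B,F} → run B
t=4: ready={B,F} → run B
t=5: ready={B,D,E,F,G} → run B
t=6: ready={B,D,E,F,G} → run B
t=7: ready={B,D,E,F,G} → run B
t=8: ready={B,D,E,F,G} → run B
t=9: ready={B,D,E,F,G} → run B
t=10: ready={B,D,E,F,G} → run B
t=11: ready={D,E,F,G} → run F
t=12: ready={D,E,G} → run D
t=13: ready={D,E,G} → run D
t=14: ready={D,E,G} → run D
t=15: ready={D,E,G} → run D
t=16: ready={D,E,G} → run D
t=17: ready={D,E,G} → run D
t=18: ready={D,E,G} → run D
t=19: ready={E,G} → run E
t=20: ready={E,G} → run E
t=21: ready={E,G} → run E
t=22: ready={E,G} → run E
t=23: ready={E,G} → run E
t=24: ready={E,G} → run E
t=25: ready={E,G} → run E
t=26: ready={G} → run G
t=27: ready={G} → run G
t=28: (idle)
t=29: (idle)
t=30: (idle)
t=31: (idle)
t=32: (idle)

completion order = A, B, F, D, E, G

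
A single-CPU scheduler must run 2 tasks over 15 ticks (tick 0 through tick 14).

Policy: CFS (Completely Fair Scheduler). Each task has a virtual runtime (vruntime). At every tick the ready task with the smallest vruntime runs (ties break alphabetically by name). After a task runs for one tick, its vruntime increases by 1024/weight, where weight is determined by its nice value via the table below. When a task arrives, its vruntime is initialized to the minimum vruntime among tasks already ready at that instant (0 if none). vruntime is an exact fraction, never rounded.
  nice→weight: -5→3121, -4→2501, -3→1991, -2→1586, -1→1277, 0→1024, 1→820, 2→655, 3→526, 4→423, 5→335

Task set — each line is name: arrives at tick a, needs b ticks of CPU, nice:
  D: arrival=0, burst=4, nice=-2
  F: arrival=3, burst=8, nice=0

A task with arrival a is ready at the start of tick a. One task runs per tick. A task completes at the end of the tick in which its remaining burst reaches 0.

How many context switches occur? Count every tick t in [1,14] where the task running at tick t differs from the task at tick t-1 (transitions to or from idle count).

context switches = 2

t=0: vr[D=0] → run D
t=1: vr[D=512/793] → run D
t=2: vr[D=1024/793] → run D
t=3: vr[D=1536/793 F=1536/793] → run D
t=4: vr[F=1536/793] → run F
t=5: vr[F=2329/793] → run F
t=6: vr[F=3122/793] → run F
t=7: vr[F=3915/793] → run F
t=8: vr[F=4708/793] → run F
t=9: vr[F=5501/793] → run F
t=10: vr[F=6294/793] → run F
t=11: vr[F=7087/793] → run F
t=12: (idle)
t=13: (idle)
t=14: (idle)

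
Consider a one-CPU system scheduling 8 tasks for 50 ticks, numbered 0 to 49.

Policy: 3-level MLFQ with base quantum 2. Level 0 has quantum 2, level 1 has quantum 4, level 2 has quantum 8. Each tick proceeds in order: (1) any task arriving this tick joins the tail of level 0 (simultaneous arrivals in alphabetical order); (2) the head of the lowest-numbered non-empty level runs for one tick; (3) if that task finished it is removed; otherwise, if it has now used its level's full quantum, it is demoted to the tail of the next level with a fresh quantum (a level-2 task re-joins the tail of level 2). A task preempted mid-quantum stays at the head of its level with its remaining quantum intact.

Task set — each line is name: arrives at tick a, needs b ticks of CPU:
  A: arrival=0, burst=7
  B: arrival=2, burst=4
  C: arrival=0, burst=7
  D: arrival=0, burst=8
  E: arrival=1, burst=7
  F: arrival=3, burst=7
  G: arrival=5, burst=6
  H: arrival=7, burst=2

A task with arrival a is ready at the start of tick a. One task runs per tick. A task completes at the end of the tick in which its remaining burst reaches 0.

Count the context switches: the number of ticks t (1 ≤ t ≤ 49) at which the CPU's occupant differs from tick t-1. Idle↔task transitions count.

context switches = 20

t=0: L0/L1/L2 = ACD/-/- → run A
t=1: L0/L1/L2 = ACDE/-/- → run A
t=2: L0/L1/L2 = CDEB/A/- → run C
t=3: L0/L1/L2 = CDEBF/A/- → run C
t=4: L0/L1/L2 = DEBF/AC/- → run D
t=5: L0/L1/L2 = DEBFG/AC/- → run D
t=6: L0/L1/L2 = EBFG/ACD/- → run E
t=7: L0/L1/L2 = EBFGH/ACD/- → run E
t=8: L0/L1/L2 = BFGH/ACDE/- → run B
t=9: L0/L1/L2 = BFGH/ACDE/- → run B
t=10: L0/L1/L2 = FGH/ACDEB/- → run F
t=11: L0/L1/L2 = FGH/ACDEB/- → run F
t=12: L0/L1/L2 = GH/ACDEBF/- → run G
t=13: L0/L1/L2 = GH/ACDEBF/- → run G
t=14: L0/L1/L2 = H/ACDEBFG/- → run H
t=15: L0/L1/L2 = H/ACDEBFG/- → run H
t=16: L0/L1/L2 = -/ACDEBFG/- → run A
t=17: L0/L1/L2 = -/ACDEBFG/- → run A
t=18: L0/L1/L2 = -/ACDEBFG/- → run A
t=19: L0/L1/L2 = -/ACDEBFG/- → run A
t=20: L0/L1/L2 = -/CDEBFG/A → run C
t=21: L0/L1/L2 = -/CDEBFG/A → run C
t=22: L0/L1/L2 = -/CDEBFG/A → run C
t=23: L0/L1/L2 = -/CDEBFG/A → run C
t=24: L0/L1/L2 = -/DEBFG/AC → run D
t=25: L0/L1/L2 = -/DEBFG/AC → run D
t=26: L0/L1/L2 = -/DEBFG/AC → run D
t=27: L0/L1/L2 = -/DEBFG/AC → run D
t=28: L0/L1/L2 = -/EBFG/ACD → run E
t=29: L0/L1/L2 = -/EBFG/ACD → run E
t=30: L0/L1/L2 = -/EBFG/ACD → run E
t=31: L0/L1/L2 = -/EBFG/ACD → run E
t=32: L0/L1/L2 = -/BFG/ACDE → run B
t=33: L0/L1/L2 = -/BFG/ACDE → run B
t=34: L0/L1/L2 = -/FG/ACDE → run F
t=35: L0/L1/L2 = -/FG/ACDE → run F
t=36: L0/L1/L2 = -/FG/ACDE → run F
t=37: L0/L1/L2 = -/FG/ACDE → run F
t=38: L0/L1/L2 = -/G/ACDEF → run G
t=39: L0/L1/L2 = -/G/ACDEF → run G
t=40: L0/L1/L2 = -/G/ACDEF → run G
t=41: L0/L1/L2 = -/G/ACDEF → run G
t=42: L0/L1/L2 = -/-/ACDEF → run A
t=43: L0/L1/L2 = -/-/CDEF → run C
t=44: L0/L1/L2 = -/-/DEF → run D
t=45: L0/L1/L2 = -/-/DEF → run D
t=46: L0/L1/L2 = -/-/EF → run E
t=47: L0/L1/L2 = -/-/F → run F
t=48: (idle)
t=49: (idle)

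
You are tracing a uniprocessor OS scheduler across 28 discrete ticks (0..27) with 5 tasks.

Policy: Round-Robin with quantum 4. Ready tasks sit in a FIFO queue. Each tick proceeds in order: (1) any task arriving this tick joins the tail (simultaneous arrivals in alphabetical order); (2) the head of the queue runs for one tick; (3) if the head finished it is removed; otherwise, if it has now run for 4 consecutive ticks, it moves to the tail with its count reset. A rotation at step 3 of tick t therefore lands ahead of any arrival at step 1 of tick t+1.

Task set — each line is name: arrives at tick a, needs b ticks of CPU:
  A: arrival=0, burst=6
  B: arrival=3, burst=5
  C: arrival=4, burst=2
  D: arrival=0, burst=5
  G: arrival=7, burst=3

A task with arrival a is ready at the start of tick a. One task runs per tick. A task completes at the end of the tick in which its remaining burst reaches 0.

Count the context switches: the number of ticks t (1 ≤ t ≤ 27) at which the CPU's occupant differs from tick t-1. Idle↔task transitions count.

t=0: queue=[A,D] q_used=0 → run A
t=1: queue=[A,D] q_used=1 → run A
t=2: queue=[A,D] q_used=2 → run A
t=3: queue=[A,D,B] q_used=3 → run A
t=4: queue=[D,B,A,C] q_used=0 → run D
t=5: queue=[D,B,A,C] q_used=1 → run D
t=6: queue=[D,B,A,C] q_used=2 → run D
t=7: queue=[D,B,A,C,G] q_used=3 → run D
t=8: queue=[B,A,C,G,D] q_used=0 → run B
t=9: queue=[B,A,C,G,D] q_used=1 → run B
t=10: queue=[B,A,C,G,D] q_used=2 → run B
t=11: queue=[B,A,C,G,D] q_used=3 → run B
t=12: queue=[A,C,G,D,B] q_used=0 → run A
t=13: queue=[A,C,G,D,B] q_used=1 → run A
t=14: queue=[C,G,D,B] q_used=0 → run C
t=15: queue=[C,G,D,B] q_used=1 → run C
t=16: queue=[G,D,B] q_used=0 → run G
t=17: queue=[G,D,B] q_used=1 → run G
t=18: queue=[G,D,B] q_used=2 → run G
t=19: queue=[D,B] q_used=0 → run D
t=20: queue=[B] q_used=0 → run B
t=21: (idle)
t=22: (idle)
t=23: (idle)
t=24: (idle)
t=25: (idle)
t=26: (idle)
t=27: (idle)

context switches = 8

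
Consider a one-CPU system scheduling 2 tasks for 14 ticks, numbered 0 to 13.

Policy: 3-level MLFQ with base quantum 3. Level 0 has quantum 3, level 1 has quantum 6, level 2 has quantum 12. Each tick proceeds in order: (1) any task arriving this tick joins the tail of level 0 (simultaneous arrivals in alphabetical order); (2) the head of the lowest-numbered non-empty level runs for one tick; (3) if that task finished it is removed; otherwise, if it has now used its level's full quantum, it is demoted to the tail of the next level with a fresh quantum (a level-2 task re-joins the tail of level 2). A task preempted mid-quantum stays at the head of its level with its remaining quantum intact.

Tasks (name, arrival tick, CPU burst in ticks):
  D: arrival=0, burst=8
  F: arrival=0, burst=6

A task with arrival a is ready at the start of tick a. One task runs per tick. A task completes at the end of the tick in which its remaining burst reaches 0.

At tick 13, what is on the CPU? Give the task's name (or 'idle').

t=0: L0/L1/L2 = DF/-/- → run D
t=1: L0/L1/L2 = DF/-/- → run D
t=2: L0/L1/L2 = DF/-/- → run D
t=3: L0/L1/L2 = F/D/- → run F
t=4: L0/L1/L2 = F/D/- → run F
t=5: L0/L1/L2 = F/D/- → run F
t=6: L0/L1/L2 = -/DF/- → run D
t=7: L0/L1/L2 = -/DF/- → run D
t=8: L0/L1/L2 = -/DF/- → run D
t=9: L0/L1/L2 = -/DF/- → run D
t=10: L0/L1/L2 = -/DF/- → run D
t=11: L0/L1/L2 = -/F/- → run F
t=12: L0/L1/L2 = -/F/- → run F
t=13: L0/L1/L2 = -/F/- → run F

running at tick 13 = F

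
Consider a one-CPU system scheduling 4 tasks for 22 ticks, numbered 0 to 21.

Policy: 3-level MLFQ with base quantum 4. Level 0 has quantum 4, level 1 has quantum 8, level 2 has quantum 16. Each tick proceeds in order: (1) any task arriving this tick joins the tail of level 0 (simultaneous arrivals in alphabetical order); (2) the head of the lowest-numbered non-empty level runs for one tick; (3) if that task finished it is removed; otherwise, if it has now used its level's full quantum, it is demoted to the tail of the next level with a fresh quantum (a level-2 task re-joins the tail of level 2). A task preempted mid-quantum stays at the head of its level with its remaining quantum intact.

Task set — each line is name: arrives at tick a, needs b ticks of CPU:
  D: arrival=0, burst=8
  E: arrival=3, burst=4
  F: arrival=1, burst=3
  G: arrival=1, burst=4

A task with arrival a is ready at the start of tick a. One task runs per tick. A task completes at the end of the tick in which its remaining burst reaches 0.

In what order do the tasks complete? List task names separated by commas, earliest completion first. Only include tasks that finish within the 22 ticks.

t=0: L0/L1/L2 = D/-/- → run D
t=1: L0/L1/L2 = DFG/-/- → run D
t=2: L0/L1/L2 = DFG/-/- → run D
t=3: L0/L1/L2 = DFGE/-/- → run D
t=4: L0/L1/L2 = FGE/D/- → run F
t=5: L0/L1/L2 = FGE/D/- → run F
t=6: L0/L1/L2 = FGE/D/- → run F
t=7: L0/L1/L2 = GE/D/- → run G
t=8: L0/L1/L2 = GE/D/- → run G
t=9: L0/L1/L2 = GE/D/- → run G
t=10: L0/L1/L2 = GE/D/- → run G
t=11: L0/L1/L2 = E/D/- → run E
t=12: L0/L1/L2 = E/D/- → run E
t=13: L0/L1/L2 = E/D/- → run E
t=14: L0/L1/L2 = E/D/- → run E
t=15: L0/L1/L2 = -/D/- → run D
t=16: L0/L1/L2 = -/D/- → run D
t=17: L0/L1/L2 = -/D/- → run D
t=18: L0/L1/L2 = -/D/- → run D
t=19: (idle)
t=20: (idle)
t=21: (idle)

completion order = F, G, E, D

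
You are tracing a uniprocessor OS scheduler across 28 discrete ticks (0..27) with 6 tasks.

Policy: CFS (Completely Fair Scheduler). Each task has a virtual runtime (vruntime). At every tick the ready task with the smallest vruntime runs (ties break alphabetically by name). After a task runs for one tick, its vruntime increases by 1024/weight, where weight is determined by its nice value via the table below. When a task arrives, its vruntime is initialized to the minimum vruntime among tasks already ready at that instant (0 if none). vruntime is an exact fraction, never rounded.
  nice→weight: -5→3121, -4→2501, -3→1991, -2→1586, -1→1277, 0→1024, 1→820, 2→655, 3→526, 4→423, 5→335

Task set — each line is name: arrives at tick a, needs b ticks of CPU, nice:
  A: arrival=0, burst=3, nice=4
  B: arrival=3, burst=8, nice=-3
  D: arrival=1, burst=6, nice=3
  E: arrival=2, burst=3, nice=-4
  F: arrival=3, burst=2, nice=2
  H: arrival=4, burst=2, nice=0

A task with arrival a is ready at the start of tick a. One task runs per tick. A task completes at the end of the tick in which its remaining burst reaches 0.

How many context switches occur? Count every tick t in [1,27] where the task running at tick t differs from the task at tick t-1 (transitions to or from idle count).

t=0: vr[A=0] → run A
t=1: vr[A=1024/423 D=1024/423] → run A
t=2: vr[A=2048/423 D=1024/423 E=1024/423] → run D
t=3: vr[A=2048/423 B=1024/423 D=485888/111249 E=1024/423 F=1024/423] → run B
t=4: vr[A=2048/423 B=2471936/842193 D=485888/111249 E=1024/423 F=1024/423 H=1024/423] → run E
t=5: vr[A=2048/423 B=2471936/842193 D=485888/111249 E=2994176/1057923 F=1024/423 H=1024/423] → run F
t=6: vr[A=2048/423 B=2471936/842193 D=485888/111249 E=2994176/1057923 F=1103872/277065 H=1024/423] → run H
t=7: vr[A=2048/423 B=2471936/842193 D=485888/111249 E=2994176/1057923 F=1103872/277065 H=1447/423] → run E
t=8: vr[A=2048/423 B=2471936/842193 D=485888/111249 E=3427328/1057923 F=1103872/277065 H=1447/423] → run B
t=9: vr[A=2048/423 B=2905088/842193 D=485888/111249 E=3427328/1057923 F=1103872/277065 H=1447/423] → run E
t=10: vr[A=2048/423 B=2905088/842193 D=485888/111249 F=1103872/277065 H=1447/423] → run H
t=11: vr[A=2048/423 B=2905088/842193 D=485888/111249 F=1103872/277065] → run B
t=12: vr[A=2048/423 B=3338240/842193 D=485888/111249 F=1103872/277065] → run B
t=13: vr[A=2048/423 B=3771392/842193 D=485888/111249 F=1103872/277065] → run F
t=14: vr[A=2048/423 B=3771392/842193 D=485888/111249] → run D
t=15: vr[A=2048/423 B=3771392/842193 D=702464/111249] → run B
t=16: vr[A=2048/423 B=4204544/842193 D=702464/111249] → run A
t=17: vr[B=4204544/842193 D=702464/111249] → run B
t=18: vr[B=4637696/842193 D=702464/111249] → run B
t=19: vr[B=5070848/842193 D=702464/111249] → run B
t=20: vr[D=702464/111249] → run D
t=21: vr[D=919040/111249] → run D
t=22: vr[D=1135616/111249] → run D
t=23: vr[D=1352192/111249] → run D
t=24: (idle)
t=25: (idle)
t=26: (idle)
t=27: (idle)

context switches = 17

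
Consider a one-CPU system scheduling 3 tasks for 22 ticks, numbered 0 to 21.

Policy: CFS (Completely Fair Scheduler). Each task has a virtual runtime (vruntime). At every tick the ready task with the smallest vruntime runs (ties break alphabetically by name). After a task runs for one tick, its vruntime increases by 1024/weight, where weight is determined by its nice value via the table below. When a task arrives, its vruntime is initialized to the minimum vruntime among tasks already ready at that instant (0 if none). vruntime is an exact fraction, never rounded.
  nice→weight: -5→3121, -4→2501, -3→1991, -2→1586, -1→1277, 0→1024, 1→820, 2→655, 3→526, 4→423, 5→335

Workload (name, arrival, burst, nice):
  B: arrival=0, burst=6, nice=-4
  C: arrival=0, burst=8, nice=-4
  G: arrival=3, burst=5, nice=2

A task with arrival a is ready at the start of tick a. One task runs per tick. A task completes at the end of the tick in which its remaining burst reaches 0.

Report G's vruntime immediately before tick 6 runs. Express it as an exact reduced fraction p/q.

vruntime(G, start of tick 6) = 3231744/1638155

t=0: vr[B=0 C=0] → run B
t=1: vr[B=1024/2501 C=0] → run C
t=2: vr[B=1024/2501 C=1024/2501] → run B
t=3: vr[B=2048/2501 C=1024/2501 G=1024/2501] → run C
t=4: vr[B=2048/2501 C=2048/2501 G=1024/2501] → run G
t=5: vr[B=2048/2501 C=2048/2501 G=3231744/1638155] → run B
t=6: vr[B=3072/2501 C=2048/2501 G=3231744/1638155] → run C
t=7: vr[B=3072/2501 C=3072/2501 G=3231744/1638155] → run B
t=8: vr[B=4096/2501 C=3072/2501 G=3231744/1638155] → run C
t=9: vr[B=4096/2501 C=4096/2501 G=3231744/1638155] → run B
t=10: vr[B=5120/2501 C=4096/2501 G=3231744/1638155] → run C
t=11: vr[B=5120/2501 C=5120/2501 G=3231744/1638155] → run G
t=12: vr[B=5120/2501 C=5120/2501 G=5792768/1638155] → run B
t=13: vr[C=5120/2501 G=5792768/1638155] → run C
t=14: vr[C=6144/2501 G=5792768/1638155] → run C
t=15: vr[C=7168/2501 G=5792768/1638155] → run C
t=16: vr[G=5792768/1638155] → run G
t=17: vr[G=8353792/1638155] → run G
t=18: vr[G=10914816/1638155] → run G
t=19: (idle)
t=20: (idle)
t=21: (idle)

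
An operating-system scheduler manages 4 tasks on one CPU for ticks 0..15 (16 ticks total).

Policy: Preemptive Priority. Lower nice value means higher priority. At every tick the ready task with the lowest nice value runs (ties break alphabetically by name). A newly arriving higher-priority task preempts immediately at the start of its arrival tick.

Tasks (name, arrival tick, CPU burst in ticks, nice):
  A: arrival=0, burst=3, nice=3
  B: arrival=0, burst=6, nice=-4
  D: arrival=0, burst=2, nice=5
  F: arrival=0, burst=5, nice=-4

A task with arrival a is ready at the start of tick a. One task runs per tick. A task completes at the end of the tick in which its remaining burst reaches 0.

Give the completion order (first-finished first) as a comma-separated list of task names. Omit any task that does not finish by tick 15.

t=0: ready={A,B,D,F} → run B
t=1: ready={A,B,D,F} → run B
t=2: ready={A,B,D,F} → run B
t=3: ready={A,B,D,F} → run B
t=4: ready={A,B,D,F} → run B
t=5: ready={A,B,D,F} → run B
t=6: ready={A,D,F} → run F
t=7: ready={A,D,F} → run F
t=8: ready={A,D,F} → run F
t=9: ready={A,D,F} → run F
t=10: ready={A,D,F} → run F
t=11: ready={A,D} → run A
t=12: ready={A,D} → run A
t=13: ready={A,D} → run A
t=14: ready={D} → run D
t=15: ready={D} → run D

completion order = B, F, A, D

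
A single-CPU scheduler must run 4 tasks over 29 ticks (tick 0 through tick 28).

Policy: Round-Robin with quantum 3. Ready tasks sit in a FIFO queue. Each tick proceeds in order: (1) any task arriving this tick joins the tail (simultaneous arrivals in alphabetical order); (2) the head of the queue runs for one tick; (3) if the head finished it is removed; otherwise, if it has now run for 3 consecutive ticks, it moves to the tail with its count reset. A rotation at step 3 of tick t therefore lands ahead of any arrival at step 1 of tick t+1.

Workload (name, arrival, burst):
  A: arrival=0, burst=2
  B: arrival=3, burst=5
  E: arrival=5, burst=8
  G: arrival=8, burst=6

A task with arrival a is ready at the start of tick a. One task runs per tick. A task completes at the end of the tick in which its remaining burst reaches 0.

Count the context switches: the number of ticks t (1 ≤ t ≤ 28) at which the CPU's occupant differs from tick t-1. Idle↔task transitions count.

t=0: queue=[A] q_used=0 → run A
t=1: queue=[A] q_used=1 → run A
t=2: (idle)
t=3: queue=[B] q_used=0 → run B
t=4: queue=[B] q_used=1 → run B
t=5: queue=[B,E] q_used=2 → run B
t=6: queue=[E,B] q_used=0 → run E
t=7: queue=[E,B] q_used=1 → run E
t=8: queue=[E,B,G] q_used=2 → run E
t=9: queue=[B,G,E] q_used=0 → run B
t=10: queue=[B,G,E] q_used=1 → run B
t=11: queue=[G,E] q_used=0 → run G
t=12: queue=[G,E] q_used=1 → run G
t=13: queue=[G,E] q_used=2 → run G
t=14: queue=[E,G] q_used=0 → run E
t=15: queue=[E,G] q_used=1 → run E
t=16: queue=[E,G] q_used=2 → run E
t=17: queue=[G,E] q_used=0 → run G
t=18: queue=[G,E] q_used=1 → run G
t=19: queue=[G,E] q_used=2 → run G
t=20: queue=[E] q_used=0 → run E
t=21: queue=[E] q_used=1 → run E
t=22: (idle)
t=23: (idle)
t=24: (idle)
t=25: (idle)
t=26: (idle)
t=27: (idle)
t=28: (idle)

context switches = 9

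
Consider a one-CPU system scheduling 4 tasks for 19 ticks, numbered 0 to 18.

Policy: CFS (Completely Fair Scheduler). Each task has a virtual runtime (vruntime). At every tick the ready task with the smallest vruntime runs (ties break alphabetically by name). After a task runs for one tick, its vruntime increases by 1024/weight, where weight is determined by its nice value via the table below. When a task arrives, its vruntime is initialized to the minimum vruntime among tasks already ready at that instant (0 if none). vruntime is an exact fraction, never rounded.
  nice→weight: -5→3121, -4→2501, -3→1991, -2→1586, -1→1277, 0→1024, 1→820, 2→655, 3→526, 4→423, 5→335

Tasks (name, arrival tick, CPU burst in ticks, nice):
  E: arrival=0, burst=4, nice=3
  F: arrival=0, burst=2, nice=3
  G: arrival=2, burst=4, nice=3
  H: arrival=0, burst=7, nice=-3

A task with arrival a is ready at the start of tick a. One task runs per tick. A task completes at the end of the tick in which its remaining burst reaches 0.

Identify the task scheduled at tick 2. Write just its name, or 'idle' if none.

running at tick 2 = G

t=0: vr[E=0 F=0 H=0] → run E
t=1: vr[E=512/263 F=0 H=0] → run F
t=2: vr[E=512/263 F=512/263 G=0 H=0] → run G
t=3: vr[E=512/263 F=512/263 G=512/263 H=0] → run H
t=4: vr[E=512/263 F=512/263 G=512/263 H=1024/1991] → run H
t=5: vr[E=512/263 F=512/263 G=512/263 H=2048/1991] → run H
t=6: vr[E=512/263 F=512/263 G=512/263 H=3072/1991] → run H
t=7: vr[E=512/263 F=512/263 G=512/263 H=4096/1991] → run E
t=8: vr[E=1024/263 F=512/263 G=512/263 H=4096/1991] → run F
t=9: vr[E=1024/263 G=512/263 H=4096/1991] → run G
t=10: vr[E=1024/263 G=1024/263 H=4096/1991] → run H
t=11: vr[E=1024/263 G=1024/263 H=5120/1991] → run H
t=12: vr[E=1024/263 G=1024/263 H=6144/1991] → run H
t=13: vr[E=1024/263 G=1024/263] → run E
t=14: vr[E=1536/263 G=1024/263] → run G
t=15: vr[E=1536/263 G=1536/263] → run E
t=16: vr[G=1536/263] → run G
t=17: (idle)
t=18: (idle)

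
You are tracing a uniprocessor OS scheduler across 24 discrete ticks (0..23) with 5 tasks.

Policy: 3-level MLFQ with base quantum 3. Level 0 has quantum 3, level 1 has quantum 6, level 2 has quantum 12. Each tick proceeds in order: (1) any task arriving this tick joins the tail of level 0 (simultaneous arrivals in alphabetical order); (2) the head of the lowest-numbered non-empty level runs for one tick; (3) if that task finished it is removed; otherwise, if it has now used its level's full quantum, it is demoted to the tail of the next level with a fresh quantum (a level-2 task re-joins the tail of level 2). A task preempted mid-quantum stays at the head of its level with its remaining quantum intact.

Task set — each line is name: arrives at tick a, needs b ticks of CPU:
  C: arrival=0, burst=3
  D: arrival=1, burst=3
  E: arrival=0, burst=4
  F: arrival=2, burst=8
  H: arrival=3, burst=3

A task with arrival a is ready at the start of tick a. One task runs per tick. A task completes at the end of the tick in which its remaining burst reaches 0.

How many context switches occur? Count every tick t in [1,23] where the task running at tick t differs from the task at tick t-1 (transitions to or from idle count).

context switches = 7

t=0: L0/L1/L2 = CE/-/- → run C
t=1: L0/L1/L2 = CED/-/- → run C
t=2: L0/L1/L2 = CEDF/-/- → run C
t=3: L0/L1/L2 = EDFH/-/- → run E
t=4: L0/L1/L2 = EDFH/-/- → run E
t=5: L0/L1/L2 = EDFH/-/- → run E
t=6: L0/L1/L2 = DFH/E/- → run D
t=7: L0/L1/L2 = DFH/E/- → run D
t=8: L0/L1/L2 = DFH/E/- → run D
t=9: L0/L1/L2 = FH/E/- → run F
t=10: L0/L1/L2 = FH/E/- → run F
t=11: L0/L1/L2 = FH/E/- → run F
t=12: L0/L1/L2 = H/EF/- → run H
t=13: L0/L1/L2 = H/EF/- → run H
t=14: L0/L1/L2 = H/EF/- → run H
t=15: L0/L1/L2 = -/EF/- → run E
t=16: L0/L1/L2 = -/F/- → run F
t=17: L0/L1/L2 = -/F/- → run F
t=18: L0/L1/L2 = -/F/- → run F
t=19: L0/L1/L2 = -/F/- → run F
t=20: L0/L1/L2 = -/F/- → run F
t=21: (idle)
t=22: (idle)
t=23: (idle)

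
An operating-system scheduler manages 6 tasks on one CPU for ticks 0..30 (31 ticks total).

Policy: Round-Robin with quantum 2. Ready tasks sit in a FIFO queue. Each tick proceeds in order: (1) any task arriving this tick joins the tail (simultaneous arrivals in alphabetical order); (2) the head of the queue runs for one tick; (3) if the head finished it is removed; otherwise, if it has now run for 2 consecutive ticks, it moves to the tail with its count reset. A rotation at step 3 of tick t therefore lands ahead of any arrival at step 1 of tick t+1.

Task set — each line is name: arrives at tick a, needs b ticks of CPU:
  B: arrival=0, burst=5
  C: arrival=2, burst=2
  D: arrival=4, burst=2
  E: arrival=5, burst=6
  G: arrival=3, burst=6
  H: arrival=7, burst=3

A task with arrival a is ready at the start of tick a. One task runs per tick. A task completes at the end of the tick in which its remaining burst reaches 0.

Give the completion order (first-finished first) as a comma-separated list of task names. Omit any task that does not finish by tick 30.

completion order = C, B, D, H, G, E

t=0: queue=[B] q_used=0 → run B
t=1: queue=[B] q_used=1 → run B
t=2: queue=[B,C] q_used=0 → run B
t=3: queue=[B,C,G] q_used=1 → run B
t=4: queue=[C,G,B,D] q_used=0 → run C
t=5: queue=[C,G,B,D,E] q_used=1 → run C
t=6: queue=[G,B,D,E] q_used=0 → run G
t=7: queue=[G,B,D,E,H] q_used=1 → run G
t=8: queue=[B,D,E,H,G] q_used=0 → run B
t=9: queue=[D,E,H,G] q_used=0 → run D
t=10: queue=[D,E,H,G] q_used=1 → run D
t=11: queue=[E,H,G] q_used=0 → run E
t=12: queue=[E,H,G] q_used=1 → run E
t=13: queue=[H,G,E] q_used=0 → run H
t=14: queue=[H,G,E] q_used=1 → run H
t=15: queue=[G,E,H] q_used=0 → run G
t=16: queue=[G,E,H] q_used=1 → run G
t=17: queue=[E,H,G] q_used=0 → run E
t=18: queue=[E,H,G] q_used=1 → run E
t=19: queue=[H,G,E] q_used=0 → run H
t=20: queue=[G,E] q_used=0 → run G
t=21: queue=[G,E] q_used=1 → run G
t=22: queue=[E] q_used=0 → run E
t=23: queue=[E] q_used=1 → run E
t=24: (idle)
t=25: (idle)
t=26: (idle)
t=27: (idle)
t=28: (idle)
t=29: (idle)
t=30: (idle)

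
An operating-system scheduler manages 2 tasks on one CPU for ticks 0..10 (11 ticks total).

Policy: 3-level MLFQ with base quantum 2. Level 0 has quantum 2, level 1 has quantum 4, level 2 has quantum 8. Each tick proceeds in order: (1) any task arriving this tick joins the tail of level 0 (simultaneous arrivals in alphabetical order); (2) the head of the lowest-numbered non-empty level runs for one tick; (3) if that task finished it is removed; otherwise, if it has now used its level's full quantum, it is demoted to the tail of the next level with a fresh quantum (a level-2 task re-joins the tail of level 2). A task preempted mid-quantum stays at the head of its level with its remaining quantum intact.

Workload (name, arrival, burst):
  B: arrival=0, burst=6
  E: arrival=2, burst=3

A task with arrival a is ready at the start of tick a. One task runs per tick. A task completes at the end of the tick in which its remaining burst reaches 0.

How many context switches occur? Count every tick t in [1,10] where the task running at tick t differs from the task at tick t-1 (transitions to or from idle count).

context switches = 4

t=0: L0/L1/L2 = B/-/- → run B
t=1: L0/L1/L2 = B/-/- → run B
t=2: L0/L1/L2 = E/B/- → run E
t=3: L0/L1/L2 = E/B/- → run E
t=4: L0/L1/L2 = -/BE/- → run B
t=5: L0/L1/L2 = -/BE/- → run B
t=6: L0/L1/L2 = -/BE/- → run B
t=7: L0/L1/L2 = -/BE/- → run B
t=8: L0/L1/L2 = -/E/- → run E
t=9: (idle)
t=10: (idle)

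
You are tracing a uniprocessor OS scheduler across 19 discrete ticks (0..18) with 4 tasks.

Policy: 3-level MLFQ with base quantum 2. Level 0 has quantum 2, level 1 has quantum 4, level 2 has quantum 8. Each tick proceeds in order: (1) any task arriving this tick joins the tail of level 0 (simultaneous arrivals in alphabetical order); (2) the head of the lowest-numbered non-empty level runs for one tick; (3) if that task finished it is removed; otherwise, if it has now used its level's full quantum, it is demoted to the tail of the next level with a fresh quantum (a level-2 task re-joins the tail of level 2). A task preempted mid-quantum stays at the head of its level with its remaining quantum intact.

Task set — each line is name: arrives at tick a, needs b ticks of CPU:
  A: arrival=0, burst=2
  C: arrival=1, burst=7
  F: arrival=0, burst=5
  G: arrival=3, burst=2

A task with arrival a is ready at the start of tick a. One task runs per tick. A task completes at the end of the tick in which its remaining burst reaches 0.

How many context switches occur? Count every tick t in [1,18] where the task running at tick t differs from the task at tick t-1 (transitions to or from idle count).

t=0: L0/L1/L2 = AF/-/- → run A
t=1: L0/L1/L2 = AFC/-/- → run A
t=2: L0/L1/L2 = FC/-/- → run F
t=3: L0/L1/L2 = FCG/-/- → run F
t=4: L0/L1/L2 = CG/F/- → run C
t=5: L0/L1/L2 = CG/F/- → run C
t=6: L0/L1/L2 = G/FC/- → run G
t=7: L0/L1/L2 = G/FC/- → run G
t=8: L0/L1/L2 = -/FC/- → run F
t=9: L0/L1/L2 = -/FC/- → run F
t=10: L0/L1/L2 = -/FC/- → run F
t=11: L0/L1/L2 = -/C/- → run C
t=12: L0/L1/L2 = -/C/- → run C
t=13: L0/L1/L2 = -/C/- → run C
t=14: L0/L1/L2 = -/C/- → run C
t=15: L0/L1/L2 = -/-/C → run C
t=16: (idle)
t=17: (idle)
t=18: (idle)

context switches = 6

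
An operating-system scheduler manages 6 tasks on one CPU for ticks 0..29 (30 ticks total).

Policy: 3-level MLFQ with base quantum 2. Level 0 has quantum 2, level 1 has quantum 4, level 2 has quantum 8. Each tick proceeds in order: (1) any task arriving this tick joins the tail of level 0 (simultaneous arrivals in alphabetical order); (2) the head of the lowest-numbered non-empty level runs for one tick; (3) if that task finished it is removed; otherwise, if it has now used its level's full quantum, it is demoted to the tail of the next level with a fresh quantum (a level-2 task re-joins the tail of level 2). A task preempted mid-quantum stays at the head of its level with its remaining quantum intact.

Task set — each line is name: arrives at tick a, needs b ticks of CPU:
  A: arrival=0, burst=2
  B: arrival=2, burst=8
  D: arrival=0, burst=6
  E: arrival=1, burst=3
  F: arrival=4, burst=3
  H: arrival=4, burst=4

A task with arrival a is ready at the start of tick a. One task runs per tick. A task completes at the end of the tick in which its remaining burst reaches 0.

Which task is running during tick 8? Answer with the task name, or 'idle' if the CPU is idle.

running at tick 8 = F

t=0: L0/L1/L2 = AD/-/- → run A
t=1: L0/L1/L2 = ADE/-/- → run A
t=2: L0/L1/L2 = DEB/-/- → run D
t=3: L0/L1/L2 = DEB/-/- → run D
t=4: L0/L1/L2 = EBFH/D/- → run E
t=5: L0/L1/L2 = EBFH/D/- → run E
t=6: L0/L1/L2 = BFH/DE/- → run B
t=7: L0/L1/L2 = BFH/DE/- → run B
t=8: L0/L1/L2 = FH/DEB/- → run F
t=9: L0/L1/L2 = FH/DEB/- → run F
t=10: L0/L1/L2 = H/DEBF/- → run H
t=11: L0/L1/L2 = H/DEBF/- → run H
t=12: L0/L1/L2 = -/DEBFH/- → run D
t=13: L0/L1/L2 = -/DEBFH/- → run D
t=14: L0/L1/L2 = -/DEBFH/- → run D
t=15: L0/L1/L2 = -/DEBFH/- → run D
t=16: L0/L1/L2 = -/EBFH/- → run E
t=17: L0/L1/L2 = -/BFH/- → run B
t=18: L0/L1/L2 = -/BFH/- → run B
t=19: L0/L1/L2 = -/BFH/- → run B
t=20: L0/L1/L2 = -/BFH/- → run B
t=21: L0/L1/L2 = -/FH/B → run F
t=22: L0/L1/L2 = -/H/B → run H
t=23: L0/L1/L2 = -/H/B → run H
t=24: L0/L1/L2 = -/-/B → run B
t=25: L0/L1/L2 = -/-/B → run B
t=26: (idle)
t=27: (idle)
t=28: (idle)
t=29: (idle)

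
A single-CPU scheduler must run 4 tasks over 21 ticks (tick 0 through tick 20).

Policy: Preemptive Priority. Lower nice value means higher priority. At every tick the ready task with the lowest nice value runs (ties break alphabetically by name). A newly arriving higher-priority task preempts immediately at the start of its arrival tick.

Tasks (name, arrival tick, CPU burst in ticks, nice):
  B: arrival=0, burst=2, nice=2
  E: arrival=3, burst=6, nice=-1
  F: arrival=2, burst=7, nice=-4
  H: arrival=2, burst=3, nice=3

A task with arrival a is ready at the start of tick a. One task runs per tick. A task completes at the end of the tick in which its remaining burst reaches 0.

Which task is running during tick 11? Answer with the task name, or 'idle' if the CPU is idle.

t=0: ready={B} → run B
t=1: ready={B} → run B
t=2: ready={F,H} → run F
t=3: ready={E,F,H} → run F
t=4: ready={E,F,H} → run F
t=5: ready={E,F,H} → run F
t=6: ready={E,F,H} → run F
t=7: ready={E,F,H} → run F
t=8: ready={E,F,H} → run F
t=9: ready={E,H} → run E
t=10: ready={E,H} → run E
t=11: ready={E,H} → run E
t=12: ready={E,H} → run E
t=13: ready={E,H} → run E
t=14: ready={E,H} → run E
t=15: ready={H} → run H
t=16: ready={H} → run H
t=17: ready={H} → run H
t=18: (idle)
t=19: (idle)
t=20: (idle)

running at tick 11 = E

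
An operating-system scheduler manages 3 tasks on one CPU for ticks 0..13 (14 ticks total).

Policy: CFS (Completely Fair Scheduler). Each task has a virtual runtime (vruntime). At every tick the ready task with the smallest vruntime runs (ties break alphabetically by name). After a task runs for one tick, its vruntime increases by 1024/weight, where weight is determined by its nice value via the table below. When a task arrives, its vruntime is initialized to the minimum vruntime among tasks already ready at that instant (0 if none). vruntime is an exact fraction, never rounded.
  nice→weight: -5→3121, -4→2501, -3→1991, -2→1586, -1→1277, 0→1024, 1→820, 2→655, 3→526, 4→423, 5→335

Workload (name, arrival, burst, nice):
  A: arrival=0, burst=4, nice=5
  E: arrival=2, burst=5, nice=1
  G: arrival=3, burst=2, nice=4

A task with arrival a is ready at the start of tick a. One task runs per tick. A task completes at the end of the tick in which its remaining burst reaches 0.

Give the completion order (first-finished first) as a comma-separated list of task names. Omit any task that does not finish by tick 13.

completion order = G, A, E

t=0: vr[A=0] → run A
t=1: vr[A=1024/335] → run A
t=2: vr[A=2048/335 E=2048/335] → run A
t=3: vr[A=3072/335 E=2048/335 G=2048/335] → run E
t=4: vr[A=3072/335 E=20224/2747 G=2048/335] → run G
t=5: vr[A=3072/335 E=20224/2747 G=1209344/141705] → run E
t=6: vr[A=3072/335 E=118272/13735 G=1209344/141705] → run G
t=7: vr[A=3072/335 E=118272/13735] → run E
t=8: vr[A=3072/335 E=135424/13735] → run A
t=9: vr[E=135424/13735] → run E
t=10: vr[E=152576/13735] → run E
t=11: (idle)
t=12: (idle)
t=13: (idle)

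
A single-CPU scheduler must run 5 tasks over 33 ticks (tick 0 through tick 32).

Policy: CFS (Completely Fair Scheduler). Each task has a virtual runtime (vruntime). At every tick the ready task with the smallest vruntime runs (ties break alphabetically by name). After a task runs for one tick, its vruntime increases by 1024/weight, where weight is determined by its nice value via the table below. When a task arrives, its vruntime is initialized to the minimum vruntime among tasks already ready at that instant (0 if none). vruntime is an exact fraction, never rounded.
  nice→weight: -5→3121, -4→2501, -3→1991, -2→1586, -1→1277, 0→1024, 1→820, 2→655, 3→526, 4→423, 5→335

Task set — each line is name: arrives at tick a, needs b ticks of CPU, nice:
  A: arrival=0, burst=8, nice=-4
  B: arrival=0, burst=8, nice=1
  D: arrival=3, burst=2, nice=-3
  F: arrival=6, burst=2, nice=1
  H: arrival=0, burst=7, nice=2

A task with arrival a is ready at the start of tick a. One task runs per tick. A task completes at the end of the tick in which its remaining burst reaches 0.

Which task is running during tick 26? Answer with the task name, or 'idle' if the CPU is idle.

running at tick 26 = H

t=0: vr[A=0 B=0 H=0] → run A
t=1: vr[A=1024/2501 B=0 H=0] → run B
t=2: vr[A=1024/2501 B=256/205 H=0] → run H
t=3: vr[A=1024/2501 B=256/205 D=1024/2501 H=1024/655] → run A
t=4: vr[A=2048/2501 B=256/205 D=1024/2501 H=1024/655] → run D
t=5: vr[A=2048/2501 B=256/205 D=4599808/4979491 H=1024/655] → run A
t=6: vr[A=3072/2501 B=256/205 D=4599808/4979491 F=4599808/4979491 H=1024/655] → run D
t=7: vr[A=3072/2501 B=256/205 F=4599808/4979491 H=1024/655] → run F
t=8: vr[A=3072/2501 B=256/205 F=54090496/24897455 H=1024/655] → run A
t=9: vr[A=4096/2501 B=256/205 F=54090496/24897455 H=1024/655] → run B
t=10: vr[A=4096/2501 B=512/205 F=54090496/24897455 H=1024/655] → run H
t=11: vr[A=4096/2501 B=512/205 F=54090496/24897455 H=2048/655] → run A
t=12: vr[A=5120/2501 B=512/205 F=54090496/24897455 H=2048/655] → run A
t=13: vr[A=6144/2501 B=512/205 F=54090496/24897455 H=2048/655] → run F
t=14: vr[A=6144/2501 B=512/205 H=2048/655] → run A
t=15: vr[A=7168/2501 B=512/205 H=2048/655] → run B
t=16: vr[A=7168/2501 B=768/205 H=2048/655] → run A
t=17: vr[B=768/205 H=2048/655] → run H
t=18: vr[B=768/205 H=3072/655] → run B
t=19: vr[B=1024/205 H=3072/655] → run H
t=20: vr[B=1024/205 H=4096/655] → run B
t=21: vr[B=256/41 H=4096/655] → run B
t=22: vr[B=1536/205 H=4096/655] → run H
t=23: vr[B=1536/205 H=1024/131] → run B
t=24: vr[B=1792/205 H=1024/131] → run H
t=25: vr[B=1792/205 H=6144/655] → run B
t=26: vr[H=6144/655] → run H
t=27: (idle)
t=28: (idle)
t=29: (idle)
t=30: (idle)
t=31: (idle)
t=32: (idle)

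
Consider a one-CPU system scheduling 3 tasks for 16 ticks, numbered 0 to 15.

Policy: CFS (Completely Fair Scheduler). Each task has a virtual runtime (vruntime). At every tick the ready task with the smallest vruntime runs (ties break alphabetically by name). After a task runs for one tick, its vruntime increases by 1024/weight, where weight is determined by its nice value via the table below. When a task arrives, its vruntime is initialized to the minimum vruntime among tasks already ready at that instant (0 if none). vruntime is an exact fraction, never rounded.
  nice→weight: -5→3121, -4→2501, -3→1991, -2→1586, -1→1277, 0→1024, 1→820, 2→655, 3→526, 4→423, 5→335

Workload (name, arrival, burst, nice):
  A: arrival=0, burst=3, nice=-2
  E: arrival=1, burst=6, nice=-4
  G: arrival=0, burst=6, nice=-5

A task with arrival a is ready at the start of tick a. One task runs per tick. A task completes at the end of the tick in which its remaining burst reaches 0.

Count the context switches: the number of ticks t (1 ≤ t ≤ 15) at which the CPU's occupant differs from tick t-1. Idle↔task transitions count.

context switches = 14

t=0: vr[A=0 G=0] → run A
t=1: vr[A=512/793 E=0 G=0] → run E
t=2: vr[A=512/793 E=1024/2501 G=0] → run G
t=3: vr[A=512/793 E=1024/2501 G=1024/3121] → run G
t=4: vr[A=512/793 E=1024/2501 G=2048/3121] → run E
t=5: vr[A=512/793 E=2048/2501 G=2048/3121] → run A
t=6: vr[A=1024/793 E=2048/2501 G=2048/3121] → run G
t=7: vr[A=1024/793 E=2048/2501 G=3072/3121] → run E
t=8: vr[A=1024/793 E=3072/2501 G=3072/3121] → run G
t=9: vr[A=1024/793 E=3072/2501 G=4096/3121] → run E
t=10: vr[A=1024/793 E=4096/2501 G=4096/3121] → run A
t=11: vr[E=4096/2501 G=4096/3121] → run G
t=12: vr[E=4096/2501 G=5120/3121] → run E
t=13: vr[E=5120/2501 G=5120/3121] → run G
t=14: vr[E=5120/2501] → run E
t=15: (idle)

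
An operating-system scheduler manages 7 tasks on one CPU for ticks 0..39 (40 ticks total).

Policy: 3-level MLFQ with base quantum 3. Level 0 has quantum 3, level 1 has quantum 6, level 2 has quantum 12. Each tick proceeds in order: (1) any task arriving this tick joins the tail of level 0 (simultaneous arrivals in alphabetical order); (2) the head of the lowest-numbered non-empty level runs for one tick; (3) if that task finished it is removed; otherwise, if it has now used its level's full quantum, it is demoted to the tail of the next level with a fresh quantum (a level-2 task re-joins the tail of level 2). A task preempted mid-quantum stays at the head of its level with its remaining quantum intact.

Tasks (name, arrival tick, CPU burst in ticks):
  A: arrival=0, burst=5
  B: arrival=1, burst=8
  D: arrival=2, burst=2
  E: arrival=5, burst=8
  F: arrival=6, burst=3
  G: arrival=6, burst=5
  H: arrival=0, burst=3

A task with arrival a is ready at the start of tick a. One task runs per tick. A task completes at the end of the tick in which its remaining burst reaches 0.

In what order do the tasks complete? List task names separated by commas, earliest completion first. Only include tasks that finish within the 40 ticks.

completion order = H, D, F, A, B, E, G

t=0: L0/L1/L2 = AH/-/- → run A
t=1: L0/L1/L2 = AHB/-/- → run A
t=2: L0/L1/L2 = AHBD/-/- → run A
t=3: L0/L1/L2 = HBD/A/- → run H
t=4: L0/L1/L2 = HBD/A/- → run H
t=5: L0/L1/L2 = HBDE/A/- → run H
t=6: L0/L1/L2 = BDEFG/A/- → run B
t=7: L0/L1/L2 = BDEFG/A/- → run B
t=8: L0/L1/L2 = BDEFG/A/- → run B
t=9: L0/L1/L2 = DEFG/AB/- → run D
t=10: L0/L1/L2 = DEFG/AB/- → run D
t=11: L0/L1/L2 = EFG/AB/- → run E
t=12: L0/L1/L2 = EFG/AB/- → run E
t=13: L0/L1/L2 = EFG/AB/- → run E
t=14: L0/L1/L2 = FG/ABE/- → run F
t=15: L0/L1/L2 = FG/ABE/- → run F
t=16: L0/L1/L2 = FG/ABE/- → run F
t=17: L0/L1/L2 = G/ABE/- → run G
t=18: L0/L1/L2 = G/ABE/- → run G
t=19: L0/L1/L2 = G/ABE/- → run G
t=20: L0/L1/L2 = -/ABEG/- → run A
t=21: L0/L1/L2 = -/ABEG/- → run A
t=22: L0/L1/L2 = -/BEG/- → run B
t=23: L0/L1/L2 = -/BEG/- → run B
t=24: L0/L1/L2 = -/BEG/- → run B
t=25: L0/L1/L2 = -/BEG/- → run B
t=26: L0/L1/L2 = -/BEG/- → run B
t=27: L0/L1/L2 = -/EG/- → run E
t=28: L0/L1/L2 = -/EG/- → run E
t=29: L0/L1/L2 = -/EG/- → run E
t=30: L0/L1/L2 = -/EG/- → run E
t=31: L0/L1/L2 = -/EG/- → run E
t=32: L0/L1/L2 = -/G/- → run G
t=33: L0/L1/L2 = -/G/- → run G
t=34: (idle)
t=35: (idle)
t=36: (idle)
t=37: (idle)
t=38: (idle)
t=39: (idle)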